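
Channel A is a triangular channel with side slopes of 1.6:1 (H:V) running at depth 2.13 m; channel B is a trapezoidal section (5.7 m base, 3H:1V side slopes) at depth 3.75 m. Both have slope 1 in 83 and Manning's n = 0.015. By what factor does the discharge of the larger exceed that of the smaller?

15.7

Channel A: For a triangular section with side slope z = 1.6: A = zy² = 1.6×2.13² = 7.259 m²; P = 2y√(1+z²) = 2×2.13×1.887 = 8.038 m. Hydraulic radius R = A/P = 7.259/8.038 = 0.9031 m. Q_A = (1/0.015)·7.259·0.9031^(2/3)·√0.01205 = 49.63 m³/s.
Channel B: With bottom width b = 5.7 m and side slope z = 3: A = (b + zy)y = (5.7 + 3×3.75)×3.75 = 63.56 m²; P = b + 2y√(1+z²) = 5.7 + 2×3.75×3.162 = 29.42 m. Hydraulic radius R = A/P = 63.56/29.42 = 2.161 m. Q_B = (1/0.015)·63.56·2.161^(2/3)·√0.01205 = 777.4 m³/s.
The larger discharge is 777.4 m³/s and the smaller is 49.63 m³/s; the ratio is 15.7.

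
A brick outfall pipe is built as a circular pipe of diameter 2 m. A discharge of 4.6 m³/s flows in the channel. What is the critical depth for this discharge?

y_c = 1.03 m

At critical depth, Q² T / (g A³) = 1, i.e. A³/T = Q²/g = 4.6²/9.81 = 2.157.
At y = 0.859 m: A³/T = 1.084 — low.
At y = 1.13 m: A³/T = 3.091 — high.
At y = 1.03 m: A³/T = 2.169 — ≈ 2.157.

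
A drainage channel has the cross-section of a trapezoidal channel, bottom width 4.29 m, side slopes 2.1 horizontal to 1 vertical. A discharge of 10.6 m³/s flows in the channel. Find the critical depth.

At critical depth, Q² T / (g A³) = 1, i.e. A³/T = Q²/g = 10.6²/9.81 = 11.45.
Try y = 0.551 m: A³/T = 4.094 — low.
Try y = 0.75 m: A³/T = 11.44 — ≈ 11.45.

y_c = 0.75 m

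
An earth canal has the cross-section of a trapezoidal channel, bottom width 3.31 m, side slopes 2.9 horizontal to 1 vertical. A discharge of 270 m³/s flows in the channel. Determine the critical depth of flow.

At critical depth, Q² T / (g A³) = 1, i.e. A³/T = Q²/g = 270²/9.81 = 7431.
Trying y = 4.63 m: A³/T = 15430 — too large.
Trying y = 3.01 m: A³/T = 2291 — too small.
Trying y = 3.93 m: A³/T = 7397 — ≈ 7431.

y_c = 3.93 m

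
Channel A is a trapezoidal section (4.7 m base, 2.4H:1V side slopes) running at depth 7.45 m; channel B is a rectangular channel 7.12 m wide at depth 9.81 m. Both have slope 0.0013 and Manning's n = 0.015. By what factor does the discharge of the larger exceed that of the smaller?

3.13

Channel A: With bottom width b = 4.7 m and side slope z = 2.4: A = (b + zy)y = (4.7 + 2.4×7.45)×7.45 = 168.2 m²; P = b + 2y√(1+z²) = 4.7 + 2×7.45×2.6 = 43.44 m. Hydraulic radius R = A/P = 168.2/43.44 = 3.872 m. Q_A = (1/0.015)·168.2·3.872^(2/3)·√0.0013 = 997.1 m³/s.
Channel B: Flow area A = b·y = 7.12 × 9.81 = 69.85 m². Wetted perimeter P = b + 2y = 7.12 + 2×9.81 = 26.74 m. Hydraulic radius R = A/P = 69.85/26.74 = 2.612 m. Q_B = (1/0.015)·69.85·2.612^(2/3)·√0.0013 = 318.4 m³/s.
The larger discharge is 997.1 m³/s and the smaller is 318.4 m³/s; the ratio is 3.13.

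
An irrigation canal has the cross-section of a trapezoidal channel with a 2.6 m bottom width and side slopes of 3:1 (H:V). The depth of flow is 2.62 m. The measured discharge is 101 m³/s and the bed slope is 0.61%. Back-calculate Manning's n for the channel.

With bottom width b = 2.6 m and side slope z = 3: A = (b + zy)y = (2.6 + 3×2.62)×2.62 = 27.41 m²; P = b + 2y√(1+z²) = 2.6 + 2×2.62×3.162 = 19.17 m.
Hydraulic radius R = A/P = 27.41/19.17 = 1.43 m.
Rearranging Manning's equation: n = (1/Q) A R^(2/3) S^(1/2) = (1/101) × 27.41 × 1.43^(2/3) × √0.0061 = 0.0269.

n = 0.0269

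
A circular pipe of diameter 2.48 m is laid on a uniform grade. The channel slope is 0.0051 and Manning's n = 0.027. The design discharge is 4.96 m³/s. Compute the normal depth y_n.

y_n = 1.29 m

Manning's equation rearranged: A R^(2/3) = nQ / (1·√S) = 0.027 × 4.96 / (√0.0051) = 1.875.
Try y = 1.14 m: A R^(2/3) = 1.519 — low.
Try y = 1.59 m: A R^(2/3) = 2.605 — high.
Try y = 1.29 m: A R^(2/3) = 1.877 — close enough.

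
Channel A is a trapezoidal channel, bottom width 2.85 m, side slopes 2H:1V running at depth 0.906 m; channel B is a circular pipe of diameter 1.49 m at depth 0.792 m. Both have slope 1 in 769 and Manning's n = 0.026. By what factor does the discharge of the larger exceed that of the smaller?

Channel A: With bottom width b = 2.85 m and side slope z = 2: A = (b + zy)y = (2.85 + 2×0.906)×0.906 = 4.224 m²; P = b + 2y√(1+z²) = 2.85 + 2×0.906×2.236 = 6.902 m. Hydraulic radius R = A/P = 4.224/6.902 = 0.612 m. Q_A = (1/0.026)·4.224·0.612^(2/3)·√0.0013 = 4.223 m³/s.
Channel B: For a circular section of diameter D = 1.49 m at depth y = 0.792 m, the central angle is θ = 2 arccos(1 − 2y/D) = 3.268 rad. Then A = (D²/8)(θ − sin θ) = 0.9418 m² and P = Dθ/2 = 2.435 m. Hydraulic radius R = A/P = 0.9418/2.435 = 0.3869 m. Q_B = (1/0.026)·0.9418·0.3869^(2/3)·√0.0013 = 0.6935 m³/s.
The larger discharge is 4.223 m³/s and the smaller is 0.6935 m³/s; the ratio is 6.09.

6.09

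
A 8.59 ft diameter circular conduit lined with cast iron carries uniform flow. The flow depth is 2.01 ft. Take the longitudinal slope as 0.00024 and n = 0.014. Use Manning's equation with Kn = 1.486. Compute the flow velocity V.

V = 1.85 ft/s

For a circular section of diameter D = 8.59 ft at depth y = 2.01 ft, the central angle is θ = 2 arccos(1 − 2y/D) = 2.02 rad. Then A = (D²/8)(θ − sin θ) = 10.32 ft² and P = Dθ/2 = 8.674 ft.
Hydraulic radius R = A/P = 10.32/8.674 = 1.19 ft.
From Manning's equation, V = (1.486/n) R^(2/3) S^(1/2) = (1.486/0.014) × 1.19^(2/3) × 0.00024^(1/2) = 1.85 ft/s.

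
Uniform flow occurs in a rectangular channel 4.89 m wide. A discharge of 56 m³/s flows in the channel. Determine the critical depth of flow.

For a rectangular channel, critical depth y_c = (q²/g)^(1/3) where q = Q/b = 56/4.89 = 11.45 m²/s.
So y_c = (11.45²/9.81)^(1/3) = 2.37 m.

y_c = 2.37 m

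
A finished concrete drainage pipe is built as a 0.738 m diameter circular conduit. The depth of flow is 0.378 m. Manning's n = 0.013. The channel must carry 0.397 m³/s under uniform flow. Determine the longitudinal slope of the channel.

For a circular section of diameter D = 0.738 m at depth y = 0.378 m, the central angle is θ = 2 arccos(1 − 2y/D) = 3.19 rad. Then A = (D²/8)(θ − sin θ) = 0.2205 m² and P = Dθ/2 = 1.177 m.
Hydraulic radius R = A/P = 0.2205/1.177 = 0.1873 m.
From Manning's equation, S = [nQ / (1 A R^(2/3))]² = [0.013 × 0.397 / (1 × 0.2205 × 0.1873^(2/3))]² = 0.00511.

S = 0.00511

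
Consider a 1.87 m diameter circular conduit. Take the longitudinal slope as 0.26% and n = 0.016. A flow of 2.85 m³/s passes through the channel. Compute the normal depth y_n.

y_n = 0.979 m

Manning's equation rearranged: A R^(2/3) = nQ / (1·√S) = 0.016 × 2.85 / (√0.0026) = 0.8943.
Trying y = 1.09 m: A R^(2/3) = 1.063 — high.
Trying y = 0.786 m: A R^(2/3) = 0.61 — low.
Trying y = 0.979 m: A R^(2/3) = 0.8936 — ≈ 0.8943.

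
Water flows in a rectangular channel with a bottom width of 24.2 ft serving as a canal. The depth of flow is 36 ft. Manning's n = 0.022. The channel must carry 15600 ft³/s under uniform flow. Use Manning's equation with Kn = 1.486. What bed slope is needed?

Flow area A = b·y = 24.2 × 36 = 871.2 ft². Wetted perimeter P = b + 2y = 24.2 + 2×36 = 96.2 ft.
Hydraulic radius R = A/P = 871.2/96.2 = 9.056 ft.
From Manning's equation, S = [nQ / (1.486 A R^(2/3))]² = [0.022 × 15600 / (1.486 × 871.2 × 9.056^(2/3))]² = 0.00372.

S = 0.00372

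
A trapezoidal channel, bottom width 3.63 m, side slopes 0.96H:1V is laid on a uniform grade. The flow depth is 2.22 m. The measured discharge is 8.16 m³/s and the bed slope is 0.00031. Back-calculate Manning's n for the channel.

n = 0.033

With bottom width b = 3.63 m and side slope z = 0.96: A = (b + zy)y = (3.63 + 0.96×2.22)×2.22 = 12.79 m²; P = b + 2y√(1+z²) = 3.63 + 2×2.22×1.386 = 9.785 m.
Hydraulic radius R = A/P = 12.79/9.785 = 1.307 m.
Rearranging Manning's equation: n = (1/Q) A R^(2/3) S^(1/2) = (1/8.16) × 12.79 × 1.307^(2/3) × √0.00031 = 0.033.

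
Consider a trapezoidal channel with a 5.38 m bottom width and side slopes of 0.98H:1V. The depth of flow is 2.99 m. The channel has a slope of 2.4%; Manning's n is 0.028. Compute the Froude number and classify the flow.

With bottom width b = 5.38 m and side slope z = 0.98: A = (b + zy)y = (5.38 + 0.98×2.99)×2.99 = 24.85 m²; P = b + 2y√(1+z²) = 5.38 + 2×2.99×1.4 = 13.75 m.
Hydraulic radius R = A/P = 24.85/13.75 = 1.807 m.
V = (1/n) R^(2/3) √S = (1/0.028) × 1.807^(2/3) × √0.024 = 8.207 m/s. Hydraulic depth D_h = A/T = 24.85/11.24 = 2.211 m.
Froude number Fr = V/√(g·D_h) = 8.207/√(9.81×2.211) = 1.76, which is greater than 1, so the flow is supercritical.

supercritical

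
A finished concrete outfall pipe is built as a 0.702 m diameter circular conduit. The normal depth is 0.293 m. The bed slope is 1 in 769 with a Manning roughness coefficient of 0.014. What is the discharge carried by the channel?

For a circular section of diameter D = 0.702 m at depth y = 0.293 m, the central angle is θ = 2 arccos(1 − 2y/D) = 2.81 rad. Then A = (D²/8)(θ − sin θ) = 0.153 m² and P = Dθ/2 = 0.9862 m.
Hydraulic radius R = A/P = 0.153/0.9862 = 0.1551 m.
Manning's equation: Q = (1/n) A R^(2/3) S^(1/2) = (1/0.014) × 0.153 × 0.1551^(2/3) × 0.0013^(1/2) = 0.114 m³/s.

Q = 0.114 m³/s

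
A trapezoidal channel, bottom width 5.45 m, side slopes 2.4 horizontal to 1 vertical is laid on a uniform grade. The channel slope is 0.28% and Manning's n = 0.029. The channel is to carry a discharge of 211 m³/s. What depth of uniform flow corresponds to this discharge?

Manning's equation rearranged: A R^(2/3) = nQ / (1·√S) = 0.029 × 211 / (√0.0028) = 115.6.
Try y = 4.66 m: A R^(2/3) = 147 — too large.
Try y = 3.03 m: A R^(2/3) = 57.41 — too small.
Try y = 4.18 m: A R^(2/3) = 115.4 — matches.

y_n = 4.18 m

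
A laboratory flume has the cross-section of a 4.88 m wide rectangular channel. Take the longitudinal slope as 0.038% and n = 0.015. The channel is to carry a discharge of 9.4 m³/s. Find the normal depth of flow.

Manning's equation rearranged: A R^(2/3) = nQ / (1·√S) = 0.015 × 9.4 / (√0.00038) = 7.233.
Try y = 1.11 m: A R^(2/3) = 4.523 — too small.
Try y = 1.95 m: A R^(2/3) = 10.04 — too large.
Try y = 1.54 m: A R^(2/3) = 7.233 — matches.

y_n = 1.54 m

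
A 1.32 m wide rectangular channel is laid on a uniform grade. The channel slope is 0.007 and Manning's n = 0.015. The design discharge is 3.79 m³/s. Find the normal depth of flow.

Manning's equation rearranged: A R^(2/3) = nQ / (1·√S) = 0.015 × 3.79 / (√0.007) = 0.6795.
Trying y = 1.22 m: A R^(2/3) = 0.915 — over.
Trying y = 0.747 m: A R^(2/3) = 0.4901 — short.
Trying y = 0.962 m: A R^(2/3) = 0.6795 — ≈ 0.6795.

y_n = 0.962 m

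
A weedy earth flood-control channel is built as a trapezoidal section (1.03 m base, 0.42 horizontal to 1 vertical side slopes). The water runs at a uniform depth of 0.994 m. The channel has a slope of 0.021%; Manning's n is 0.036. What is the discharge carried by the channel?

With bottom width b = 1.03 m and side slope z = 0.42: A = (b + zy)y = (1.03 + 0.42×0.994)×0.994 = 1.439 m²; P = b + 2y√(1+z²) = 1.03 + 2×0.994×1.085 = 3.186 m.
Hydraulic radius R = A/P = 1.439/3.186 = 0.4516 m.
Manning's equation: Q = (1/n) A R^(2/3) S^(1/2) = (1/0.036) × 1.439 × 0.4516^(2/3) × 0.00021^(1/2) = 0.341 m³/s.

Q = 0.341 m³/s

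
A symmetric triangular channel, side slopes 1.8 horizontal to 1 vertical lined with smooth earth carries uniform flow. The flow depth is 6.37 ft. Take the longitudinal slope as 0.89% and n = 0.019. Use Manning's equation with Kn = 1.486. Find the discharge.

Q = 1070 ft³/s

For a triangular section with side slope z = 1.8: A = zy² = 1.8×6.37² = 73.04 ft²; P = 2y√(1+z²) = 2×6.37×2.059 = 26.23 ft.
Hydraulic radius R = A/P = 73.04/26.23 = 2.784 ft.
Manning's equation: Q = (1.486/n) A R^(2/3) S^(1/2) = (1.486/0.019) × 73.04 × 2.784^(2/3) × 0.0089^(1/2) = 1070 ft³/s.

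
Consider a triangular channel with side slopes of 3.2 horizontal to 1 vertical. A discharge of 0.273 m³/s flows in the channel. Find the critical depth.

At critical depth, Q² T / (g A³) = 1, i.e. A³/T = Q²/g = 0.273²/9.81 = 0.007597.
Try y = 0.311 m: A³/T = 0.0149 — too large.
Try y = 0.217 m: A³/T = 0.002464 — too small.
Try y = 0.272 m: A³/T = 0.007623 — matches.

y_c = 0.272 m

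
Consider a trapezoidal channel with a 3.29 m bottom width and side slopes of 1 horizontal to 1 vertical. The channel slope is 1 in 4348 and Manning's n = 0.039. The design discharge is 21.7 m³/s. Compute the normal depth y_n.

Manning's equation rearranged: A R^(2/3) = nQ / (1·√S) = 0.039 × 21.7 / (√0.00023) = 55.8.
Trying y = 3.58 m: A R^(2/3) = 36.84 — low.
Trying y = 5.23 m: A R^(2/3) = 81.29 — high.
Trying y = 4.38 m: A R^(2/3) = 55.84 — close enough.

y_n = 4.38 m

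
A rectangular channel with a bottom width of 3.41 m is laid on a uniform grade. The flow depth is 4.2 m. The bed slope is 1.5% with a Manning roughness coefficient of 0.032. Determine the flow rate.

Q = 62.3 m³/s

Flow area A = b·y = 3.41 × 4.2 = 14.32 m². Wetted perimeter P = b + 2y = 3.41 + 2×4.2 = 11.81 m.
Hydraulic radius R = A/P = 14.32/11.81 = 1.213 m.
Manning's equation: Q = (1/n) A R^(2/3) S^(1/2) = (1/0.032) × 14.32 × 1.213^(2/3) × 0.015^(1/2) = 62.3 m³/s.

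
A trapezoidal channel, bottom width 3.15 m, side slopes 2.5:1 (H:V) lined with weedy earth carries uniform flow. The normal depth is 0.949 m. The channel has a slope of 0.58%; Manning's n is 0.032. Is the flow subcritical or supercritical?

With bottom width b = 3.15 m and side slope z = 2.5: A = (b + zy)y = (3.15 + 2.5×0.949)×0.949 = 5.241 m²; P = b + 2y√(1+z²) = 3.15 + 2×0.949×2.693 = 8.261 m.
Hydraulic radius R = A/P = 5.241/8.261 = 0.6344 m.
V = (1/n) R^(2/3) √S = (1/0.032) × 0.6344^(2/3) × √0.0058 = 1.757 m/s. Hydraulic depth D_h = A/T = 5.241/7.895 = 0.6638 m.
Froude number Fr = V/√(g·D_h) = 1.757/√(9.81×0.6638) = 0.689, which is less than 1, so the flow is subcritical.

subcritical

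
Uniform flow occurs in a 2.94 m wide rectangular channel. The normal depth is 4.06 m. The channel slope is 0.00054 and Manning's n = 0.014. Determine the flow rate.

Q = 20.8 m³/s

Flow area A = b·y = 2.94 × 4.06 = 11.94 m². Wetted perimeter P = b + 2y = 2.94 + 2×4.06 = 11.06 m.
Hydraulic radius R = A/P = 11.94/11.06 = 1.079 m.
Manning's equation: Q = (1/n) A R^(2/3) S^(1/2) = (1/0.014) × 11.94 × 1.079^(2/3) × 0.00054^(1/2) = 20.8 m³/s.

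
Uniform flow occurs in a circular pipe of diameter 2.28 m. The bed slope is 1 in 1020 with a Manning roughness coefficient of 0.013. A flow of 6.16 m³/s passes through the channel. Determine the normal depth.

Manning's equation rearranged: A R^(2/3) = nQ / (1·√S) = 0.013 × 6.16 / (√0.0009804) = 2.558.
Trying y = 1.91 m: A R^(2/3) = 2.86 — over.
Trying y = 1.4 m: A R^(2/3) = 1.953 — short.
Trying y = 1.71 m: A R^(2/3) = 2.559 — ≈ 2.558.

y_n = 1.71 m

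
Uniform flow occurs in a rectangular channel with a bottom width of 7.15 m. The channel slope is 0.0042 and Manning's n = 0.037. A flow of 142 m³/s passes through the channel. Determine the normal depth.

y_n = 6.5 m

Manning's equation rearranged: A R^(2/3) = nQ / (1·√S) = 0.037 × 142 / (√0.0042) = 81.07.
Trying y = 7.68 m: A R^(2/3) = 99.51 — over.
Trying y = 5.74 m: A R^(2/3) = 69.48 — short.
Trying y = 6.5 m: A R^(2/3) = 81.13 — matches.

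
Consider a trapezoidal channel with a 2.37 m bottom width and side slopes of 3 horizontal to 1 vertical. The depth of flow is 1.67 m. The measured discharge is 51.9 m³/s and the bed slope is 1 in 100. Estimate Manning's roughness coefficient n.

With bottom width b = 2.37 m and side slope z = 3: A = (b + zy)y = (2.37 + 3×1.67)×1.67 = 12.32 m²; P = b + 2y√(1+z²) = 2.37 + 2×1.67×3.162 = 12.93 m.
Hydraulic radius R = A/P = 12.32/12.93 = 0.953 m.
Rearranging Manning's equation: n = (1/Q) A R^(2/3) S^(1/2) = (1/51.9) × 12.32 × 0.953^(2/3) × √0.01 = 0.023.

n = 0.023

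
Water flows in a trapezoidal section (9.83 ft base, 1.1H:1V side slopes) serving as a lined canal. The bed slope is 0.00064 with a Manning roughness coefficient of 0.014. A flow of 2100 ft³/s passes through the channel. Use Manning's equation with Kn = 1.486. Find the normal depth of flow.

Manning's equation rearranged: A R^(2/3) = nQ / (1.486·√S) = 0.014 × 2100 / (1.486 × √0.00064) = 782.1.
Try y = 13.6 ft: A R^(2/3) = 1199 — high.
Try y = 7.71 ft: A R^(2/3) = 373.9 — low.
Try y = 11.1 ft: A R^(2/3) = 781.7 — matches.

y_n = 11.1 ft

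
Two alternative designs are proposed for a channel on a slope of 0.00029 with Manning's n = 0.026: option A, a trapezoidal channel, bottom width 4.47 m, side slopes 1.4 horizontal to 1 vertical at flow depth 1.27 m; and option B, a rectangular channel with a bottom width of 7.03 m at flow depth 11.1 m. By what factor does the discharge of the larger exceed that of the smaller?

Channel A: With bottom width b = 4.47 m and side slope z = 1.4: A = (b + zy)y = (4.47 + 1.4×1.27)×1.27 = 7.935 m²; P = b + 2y√(1+z²) = 4.47 + 2×1.27×1.72 = 8.84 m. Hydraulic radius R = A/P = 7.935/8.84 = 0.8976 m. Q_A = (1/0.026)·7.935·0.8976^(2/3)·√0.00029 = 4.836 m³/s.
Channel B: Flow area A = b·y = 7.03 × 11.1 = 78.03 m². Wetted perimeter P = b + 2y = 7.03 + 2×11.1 = 29.23 m. Hydraulic radius R = A/P = 78.03/29.23 = 2.67 m. Q_B = (1/0.026)·78.03·2.67^(2/3)·√0.00029 = 98.36 m³/s.
The larger discharge is 98.36 m³/s and the smaller is 4.836 m³/s; the ratio is 20.3.

20.3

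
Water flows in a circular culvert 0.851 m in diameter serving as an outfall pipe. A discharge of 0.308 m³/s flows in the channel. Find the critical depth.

At critical depth, Q² T / (g A³) = 1, i.e. A³/T = Q²/g = 0.308²/9.81 = 0.00967.
At y = 0.236 m: A³/T = 0.002793 — short.
At y = 0.37 m: A³/T = 0.01584 — over.
At y = 0.325 m: A³/T = 0.009627 — ≈ 0.00967.

y_c = 0.325 m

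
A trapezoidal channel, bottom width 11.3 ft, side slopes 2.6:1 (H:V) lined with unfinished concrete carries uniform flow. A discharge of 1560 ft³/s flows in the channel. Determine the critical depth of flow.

y_c = 5.61 ft

At critical depth, Q² T / (g A³) = 1, i.e. A³/T = Q²/g = 1560²/32.2 = 75580.
Trying y = 4.45 ft: A³/T = 30610 — too small.
Trying y = 6.71 ft: A³/T = 155400 — too large.
Trying y = 5.61 ft: A³/T = 75670 — close enough.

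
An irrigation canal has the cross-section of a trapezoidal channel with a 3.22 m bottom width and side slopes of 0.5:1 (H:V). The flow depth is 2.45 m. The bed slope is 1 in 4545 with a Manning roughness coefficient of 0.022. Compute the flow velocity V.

With bottom width b = 3.22 m and side slope z = 0.5: A = (b + zy)y = (3.22 + 0.5×2.45)×2.45 = 10.89 m²; P = b + 2y√(1+z²) = 3.22 + 2×2.45×1.118 = 8.698 m.
Hydraulic radius R = A/P = 10.89/8.698 = 1.252 m.
From Manning's equation, V = (1/n) R^(2/3) S^(1/2) = (1/0.022) × 1.252^(2/3) × 0.00022^(1/2) = 0.783 m/s.

V = 0.783 m/s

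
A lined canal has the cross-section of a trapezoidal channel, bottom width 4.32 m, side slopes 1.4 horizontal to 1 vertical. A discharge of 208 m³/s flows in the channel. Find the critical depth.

y_c = 4.09 m

At critical depth, Q² T / (g A³) = 1, i.e. A³/T = Q²/g = 208²/9.81 = 4410.
Try y = 3.12 m: A³/T = 1526 — short.
Try y = 4.09 m: A³/T = 4398 — matches.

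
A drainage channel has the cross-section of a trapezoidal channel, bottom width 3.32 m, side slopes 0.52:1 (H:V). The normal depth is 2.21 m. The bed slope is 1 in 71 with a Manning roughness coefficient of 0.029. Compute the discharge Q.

With bottom width b = 3.32 m and side slope z = 0.52: A = (b + zy)y = (3.32 + 0.52×2.21)×2.21 = 9.877 m²; P = b + 2y√(1+z²) = 3.32 + 2×2.21×1.127 = 8.302 m.
Hydraulic radius R = A/P = 9.877/8.302 = 1.19 m.
Manning's equation: Q = (1/n) A R^(2/3) S^(1/2) = (1/0.029) × 9.877 × 1.19^(2/3) × 0.01408^(1/2) = 45.4 m³/s.

Q = 45.4 m³/s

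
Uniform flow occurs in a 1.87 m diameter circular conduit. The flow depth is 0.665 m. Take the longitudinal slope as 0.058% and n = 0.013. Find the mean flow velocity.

V = 0.949 m/s

For a circular section of diameter D = 1.87 m at depth y = 0.665 m, the central angle is θ = 2 arccos(1 − 2y/D) = 2.556 rad. Then A = (D²/8)(θ − sin θ) = 0.8754 m² and P = Dθ/2 = 2.39 m.
Hydraulic radius R = A/P = 0.8754/2.39 = 0.3664 m.
From Manning's equation, V = (1/n) R^(2/3) S^(1/2) = (1/0.013) × 0.3664^(2/3) × 0.00058^(1/2) = 0.949 m/s.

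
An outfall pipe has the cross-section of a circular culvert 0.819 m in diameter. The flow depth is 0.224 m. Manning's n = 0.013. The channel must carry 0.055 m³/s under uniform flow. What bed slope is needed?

For a circular section of diameter D = 0.819 m at depth y = 0.224 m, the central angle is θ = 2 arccos(1 − 2y/D) = 2.201 rad. Then A = (D²/8)(θ − sin θ) = 0.1169 m² and P = Dθ/2 = 0.9015 m.
Hydraulic radius R = A/P = 0.1169/0.9015 = 0.1296 m.
From Manning's equation, S = [nQ / (1 A R^(2/3))]² = [0.013 × 0.055 / (1 × 0.1169 × 0.1296^(2/3))]² = 0.000571.

S = 0.000571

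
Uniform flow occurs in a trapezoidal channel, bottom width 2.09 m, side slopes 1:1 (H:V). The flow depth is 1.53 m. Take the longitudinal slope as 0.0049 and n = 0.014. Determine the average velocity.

V = 4.53 m/s

With bottom width b = 2.09 m and side slope z = 1: A = (b + zy)y = (2.09 + 1×1.53)×1.53 = 5.539 m²; P = b + 2y√(1+z²) = 2.09 + 2×1.53×1.414 = 6.417 m.
Hydraulic radius R = A/P = 5.539/6.417 = 0.863 m.
From Manning's equation, V = (1/n) R^(2/3) S^(1/2) = (1/0.014) × 0.863^(2/3) × 0.0049^(1/2) = 4.53 m/s.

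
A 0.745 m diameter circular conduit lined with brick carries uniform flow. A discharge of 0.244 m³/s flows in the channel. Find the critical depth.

y_c = 0.3 m

At critical depth, Q² T / (g A³) = 1, i.e. A³/T = Q²/g = 0.244²/9.81 = 0.006069.
At y = 0.354 m: A³/T = 0.01144 — high.
At y = 0.261 m: A³/T = 0.00355 — low.
At y = 0.3 m: A³/T = 0.006068 — matches.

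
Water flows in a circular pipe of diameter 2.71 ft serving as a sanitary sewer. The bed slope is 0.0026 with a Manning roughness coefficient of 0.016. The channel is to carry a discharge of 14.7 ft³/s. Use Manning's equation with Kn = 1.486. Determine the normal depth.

Manning's equation rearranged: A R^(2/3) = nQ / (1.486·√S) = 0.016 × 14.7 / (1.486 × √0.0026) = 3.104.
Try y = 1.33 ft: A R^(2/3) = 2.155 — short.
Try y = 2.09 ft: A R^(2/3) = 4.187 — over.
Try y = 1.67 ft: A R^(2/3) = 3.113 — matches.

y_n = 1.67 ft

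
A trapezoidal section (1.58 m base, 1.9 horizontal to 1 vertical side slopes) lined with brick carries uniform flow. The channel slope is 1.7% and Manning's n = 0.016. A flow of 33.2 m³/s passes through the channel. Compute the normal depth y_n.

Manning's equation rearranged: A R^(2/3) = nQ / (1·√S) = 0.016 × 33.2 / (√0.017) = 4.074.
At y = 1.59 m: A R^(2/3) = 6.667 — high.
At y = 0.871 m: A R^(2/3) = 1.844 — low.
At y = 1.27 m: A R^(2/3) = 4.077 — ≈ 4.074.

y_n = 1.27 m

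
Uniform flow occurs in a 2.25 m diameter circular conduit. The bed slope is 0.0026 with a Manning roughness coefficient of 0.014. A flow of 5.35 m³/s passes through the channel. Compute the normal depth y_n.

Manning's equation rearranged: A R^(2/3) = nQ / (1·√S) = 0.014 × 5.35 / (√0.0026) = 1.469.
Trying y = 1.35 m: A R^(2/3) = 1.82 — high.
Trying y = 0.825 m: A R^(2/3) = 0.7774 — low.
Trying y = 1.18 m: A R^(2/3) = 1.468 — close enough.

y_n = 1.18 m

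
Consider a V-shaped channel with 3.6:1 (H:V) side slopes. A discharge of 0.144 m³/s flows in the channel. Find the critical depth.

At critical depth, Q² T / (g A³) = 1, i.e. A³/T = Q²/g = 0.144²/9.81 = 0.002114.
Trying y = 0.245 m: A³/T = 0.00572 — over.
Trying y = 0.138 m: A³/T = 0.0003243 — short.
Trying y = 0.201 m: A³/T = 0.002126 — ≈ 0.002114.

y_c = 0.201 m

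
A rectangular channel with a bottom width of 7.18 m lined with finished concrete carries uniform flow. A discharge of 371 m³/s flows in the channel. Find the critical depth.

y_c = 6.48 m

For a rectangular channel, critical depth y_c = (q²/g)^(1/3) where q = Q/b = 371/7.18 = 51.67 m²/s.
So y_c = (51.67²/9.81)^(1/3) = 6.48 m.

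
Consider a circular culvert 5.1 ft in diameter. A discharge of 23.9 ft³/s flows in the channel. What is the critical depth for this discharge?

At critical depth, Q² T / (g A³) = 1, i.e. A³/T = Q²/g = 23.9²/32.2 = 17.74.
At y = 1.2 ft: A³/T = 11.39 — low.
At y = 1.5 ft: A³/T = 27.13 — high.
At y = 1.34 ft: A³/T = 17.5 — matches.

y_c = 1.34 ft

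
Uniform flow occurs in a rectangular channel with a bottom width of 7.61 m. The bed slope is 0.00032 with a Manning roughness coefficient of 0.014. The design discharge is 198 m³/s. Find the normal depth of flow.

Manning's equation rearranged: A R^(2/3) = nQ / (1·√S) = 0.014 × 198 / (√0.00032) = 155.
At y = 8.88 m: A R^(2/3) = 129.9 — low.
At y = 12.2 m: A R^(2/3) = 188.8 — high.
At y = 10.3 m: A R^(2/3) = 154.9 — close enough.

y_n = 10.3 m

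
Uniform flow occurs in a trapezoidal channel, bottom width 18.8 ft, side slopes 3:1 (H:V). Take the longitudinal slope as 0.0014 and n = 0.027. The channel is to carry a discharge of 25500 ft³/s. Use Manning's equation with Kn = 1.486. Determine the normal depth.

y_n = 24.4 ft

Manning's equation rearranged: A R^(2/3) = nQ / (1.486·√S) = 0.027 × 25500 / (1.486 × √0.0014) = 12380.
Try y = 18 ft: A R^(2/3) = 6033 — low.
Try y = 26.6 ft: A R^(2/3) = 15250 — high.
Try y = 24.4 ft: A R^(2/3) = 12390 — close enough.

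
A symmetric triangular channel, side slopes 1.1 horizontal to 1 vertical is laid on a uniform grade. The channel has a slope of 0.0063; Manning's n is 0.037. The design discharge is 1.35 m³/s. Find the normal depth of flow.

y_n = 1.04 m

Manning's equation rearranged: A R^(2/3) = nQ / (1·√S) = 0.037 × 1.35 / (√0.0063) = 0.6293.
Trying y = 1.28 m: A R^(2/3) = 1.095 — too large.
Trying y = 0.859 m: A R^(2/3) = 0.378 — too small.
Trying y = 1.04 m: A R^(2/3) = 0.6294 — ≈ 0.6293.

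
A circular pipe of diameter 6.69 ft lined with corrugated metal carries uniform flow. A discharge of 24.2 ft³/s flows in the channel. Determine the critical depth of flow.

y_c = 1.25 ft

At critical depth, Q² T / (g A³) = 1, i.e. A³/T = Q²/g = 24.2²/32.2 = 18.19.
At y = 0.934 ft: A³/T = 5.702 — low.
At y = 1.25 ft: A³/T = 17.94 — matches.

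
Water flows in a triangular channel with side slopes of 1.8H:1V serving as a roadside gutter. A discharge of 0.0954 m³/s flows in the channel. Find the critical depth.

At critical depth, Q² T / (g A³) = 1, i.e. A³/T = Q²/g = 0.0954²/9.81 = 0.0009277.
Try y = 0.177 m: A³/T = 0.0002814 — low.
Try y = 0.284 m: A³/T = 0.002993 — high.
Try y = 0.225 m: A³/T = 0.0009342 — matches.

y_c = 0.225 m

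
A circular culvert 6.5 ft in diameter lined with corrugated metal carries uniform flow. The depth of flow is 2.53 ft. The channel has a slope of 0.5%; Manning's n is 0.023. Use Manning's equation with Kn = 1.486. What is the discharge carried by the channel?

For a circular section of diameter D = 6.5 ft at depth y = 2.53 ft, the central angle is θ = 2 arccos(1 − 2y/D) = 2.695 rad. Then A = (D²/8)(θ − sin θ) = 11.95 ft² and P = Dθ/2 = 8.758 ft.
Hydraulic radius R = A/P = 11.95/8.758 = 1.364 ft.
Manning's equation: Q = (1.486/n) A R^(2/3) S^(1/2) = (1.486/0.023) × 11.95 × 1.364^(2/3) × 0.005^(1/2) = 67.2 ft³/s.

Q = 67.2 ft³/s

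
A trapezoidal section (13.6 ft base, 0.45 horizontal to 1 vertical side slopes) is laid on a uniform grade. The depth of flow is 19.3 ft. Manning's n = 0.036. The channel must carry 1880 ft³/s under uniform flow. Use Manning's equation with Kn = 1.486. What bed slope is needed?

With bottom width b = 13.6 ft and side slope z = 0.45: A = (b + zy)y = (13.6 + 0.45×19.3)×19.3 = 430.1 ft²; P = b + 2y√(1+z²) = 13.6 + 2×19.3×1.097 = 55.93 ft.
Hydraulic radius R = A/P = 430.1/55.93 = 7.69 ft.
From Manning's equation, S = [nQ / (1.486 A R^(2/3))]² = [0.036 × 1880 / (1.486 × 430.1 × 7.69^(2/3))]² = 0.000739.

S = 0.000739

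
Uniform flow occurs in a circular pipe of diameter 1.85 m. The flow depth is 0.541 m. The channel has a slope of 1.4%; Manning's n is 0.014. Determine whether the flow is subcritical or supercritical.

For a circular section of diameter D = 1.85 m at depth y = 0.541 m, the central angle is θ = 2 arccos(1 − 2y/D) = 2.285 rad. Then A = (D²/8)(θ − sin θ) = 0.6546 m² and P = Dθ/2 = 2.114 m.
Hydraulic radius R = A/P = 0.6546/2.114 = 0.3096 m.
V = (1/n) R^(2/3) √S = (1/0.014) × 0.3096^(2/3) × √0.014 = 3.868 m/s. Hydraulic depth D_h = A/T = 0.6546/1.683 = 0.3889 m.
Froude number Fr = V/√(g·D_h) = 3.868/√(9.81×0.3889) = 1.98, which is greater than 1, so the flow is supercritical.

supercritical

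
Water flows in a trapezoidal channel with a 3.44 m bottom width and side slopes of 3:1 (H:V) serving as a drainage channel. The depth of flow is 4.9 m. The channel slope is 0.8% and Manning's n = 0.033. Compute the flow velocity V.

With bottom width b = 3.44 m and side slope z = 3: A = (b + zy)y = (3.44 + 3×4.9)×4.9 = 88.89 m²; P = b + 2y√(1+z²) = 3.44 + 2×4.9×3.162 = 34.43 m.
Hydraulic radius R = A/P = 88.89/34.43 = 2.582 m.
From Manning's equation, V = (1/n) R^(2/3) S^(1/2) = (1/0.033) × 2.582^(2/3) × 0.008^(1/2) = 5.1 m/s.

V = 5.1 m/s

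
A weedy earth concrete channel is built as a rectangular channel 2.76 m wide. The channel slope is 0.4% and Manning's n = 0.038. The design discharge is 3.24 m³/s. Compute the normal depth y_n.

y_n = 1.01 m

Manning's equation rearranged: A R^(2/3) = nQ / (1·√S) = 0.038 × 3.24 / (√0.004) = 1.947.
Trying y = 1.11 m: A R^(2/3) = 2.216 — too large.
Trying y = 0.783 m: A R^(2/3) = 1.361 — too small.
Trying y = 1.01 m: A R^(2/3) = 1.946 — matches.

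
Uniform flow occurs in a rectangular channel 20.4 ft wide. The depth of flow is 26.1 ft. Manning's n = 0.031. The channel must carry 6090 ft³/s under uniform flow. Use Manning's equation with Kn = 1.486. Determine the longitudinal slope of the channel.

S = 0.004

Flow area A = b·y = 20.4 × 26.1 = 532.4 ft². Wetted perimeter P = b + 2y = 20.4 + 2×26.1 = 72.6 ft.
Hydraulic radius R = A/P = 532.4/72.6 = 7.334 ft.
From Manning's equation, S = [nQ / (1.486 A R^(2/3))]² = [0.031 × 6090 / (1.486 × 532.4 × 7.334^(2/3))]² = 0.004.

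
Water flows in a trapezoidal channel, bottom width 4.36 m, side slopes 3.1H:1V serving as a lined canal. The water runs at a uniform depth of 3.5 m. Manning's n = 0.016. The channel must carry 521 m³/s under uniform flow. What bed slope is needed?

With bottom width b = 4.36 m and side slope z = 3.1: A = (b + zy)y = (4.36 + 3.1×3.5)×3.5 = 53.23 m²; P = b + 2y√(1+z²) = 4.36 + 2×3.5×3.257 = 27.16 m.
Hydraulic radius R = A/P = 53.23/27.16 = 1.96 m.
From Manning's equation, S = [nQ / (1 A R^(2/3))]² = [0.016 × 521 / (1 × 53.23 × 1.96^(2/3))]² = 0.01.

S = 0.01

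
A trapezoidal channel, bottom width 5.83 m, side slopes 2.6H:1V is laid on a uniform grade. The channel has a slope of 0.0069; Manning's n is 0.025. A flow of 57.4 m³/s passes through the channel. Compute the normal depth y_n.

y_n = 1.62 m

Manning's equation rearranged: A R^(2/3) = nQ / (1·√S) = 0.025 × 57.4 / (√0.0069) = 17.28.
Try y = 1.92 m: A R^(2/3) = 24.2 — high.
Try y = 1.3 m: A R^(2/3) = 11.29 — low.
Try y = 1.62 m: A R^(2/3) = 17.28 — ≈ 17.28.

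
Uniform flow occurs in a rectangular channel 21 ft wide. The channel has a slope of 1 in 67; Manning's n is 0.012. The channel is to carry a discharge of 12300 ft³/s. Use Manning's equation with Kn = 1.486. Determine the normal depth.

y_n = 12.2 ft

Manning's equation rearranged: A R^(2/3) = nQ / (1.486·√S) = 0.012 × 12300 / (1.486 × √0.01493) = 813.
Try y = 15 ft: A R^(2/3) = 1060 — over.
Try y = 10.1 ft: A R^(2/3) = 632.4 — short.
Try y = 12.2 ft: A R^(2/3) = 812.1 — close enough.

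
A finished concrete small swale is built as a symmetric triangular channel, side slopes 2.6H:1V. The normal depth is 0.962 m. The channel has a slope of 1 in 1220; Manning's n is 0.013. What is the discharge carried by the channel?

For a triangular section with side slope z = 2.6: A = zy² = 2.6×0.962² = 2.406 m²; P = 2y√(1+z²) = 2×0.962×2.786 = 5.36 m.
Hydraulic radius R = A/P = 2.406/5.36 = 0.4489 m.
Manning's equation: Q = (1/n) A R^(2/3) S^(1/2) = (1/0.013) × 2.406 × 0.4489^(2/3) × 0.0008197^(1/2) = 3.11 m³/s.

Q = 3.11 m³/s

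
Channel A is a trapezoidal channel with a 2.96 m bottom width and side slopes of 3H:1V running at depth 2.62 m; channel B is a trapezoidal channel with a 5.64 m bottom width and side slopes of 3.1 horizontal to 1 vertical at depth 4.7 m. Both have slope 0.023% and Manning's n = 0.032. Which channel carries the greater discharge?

channel B

Channel A: With bottom width b = 2.96 m and side slope z = 3: A = (b + zy)y = (2.96 + 3×2.62)×2.62 = 28.35 m²; P = b + 2y√(1+z²) = 2.96 + 2×2.62×3.162 = 19.53 m. Hydraulic radius R = A/P = 28.35/19.53 = 1.452 m. Q_A = (1/0.032)·28.35·1.452^(2/3)·√0.00023 = 17.22 m³/s.
Channel B: With bottom width b = 5.64 m and side slope z = 3.1: A = (b + zy)y = (5.64 + 3.1×4.7)×4.7 = 94.99 m²; P = b + 2y√(1+z²) = 5.64 + 2×4.7×3.257 = 36.26 m. Hydraulic radius R = A/P = 94.99/36.26 = 2.62 m. Q_B = (1/0.032)·94.99·2.62^(2/3)·√0.00023 = 85.55 m³/s.
Q_A = 17.22 m³/s vs Q_B = 85.55 m³/s, so channel B carries more.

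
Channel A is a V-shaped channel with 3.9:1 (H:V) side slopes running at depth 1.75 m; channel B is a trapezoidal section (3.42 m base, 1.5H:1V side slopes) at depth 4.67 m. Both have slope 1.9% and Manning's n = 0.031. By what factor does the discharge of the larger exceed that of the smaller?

8.17

Channel A: For a triangular section with side slope z = 3.9: A = zy² = 3.9×1.75² = 11.94 m²; P = 2y√(1+z²) = 2×1.75×4.026 = 14.09 m. Hydraulic radius R = A/P = 11.94/14.09 = 0.8476 m. Q_A = (1/0.031)·11.94·0.8476^(2/3)·√0.019 = 47.56 m³/s.
Channel B: With bottom width b = 3.42 m and side slope z = 1.5: A = (b + zy)y = (3.42 + 1.5×4.67)×4.67 = 48.68 m²; P = b + 2y√(1+z²) = 3.42 + 2×4.67×1.803 = 20.26 m. Hydraulic radius R = A/P = 48.68/20.26 = 2.403 m. Q_B = (1/0.031)·48.68·2.403^(2/3)·√0.019 = 388.4 m³/s.
The larger discharge is 388.4 m³/s and the smaller is 47.56 m³/s; the ratio is 8.17.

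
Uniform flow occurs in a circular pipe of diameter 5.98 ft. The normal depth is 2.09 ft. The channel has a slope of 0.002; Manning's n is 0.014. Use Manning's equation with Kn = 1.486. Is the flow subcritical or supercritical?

subcritical

For a circular section of diameter D = 5.98 ft at depth y = 2.09 ft, the central angle is θ = 2 arccos(1 − 2y/D) = 2.53 rad. Then A = (D²/8)(θ − sin θ) = 8.743 ft² and P = Dθ/2 = 7.565 ft.
Hydraulic radius R = A/P = 8.743/7.565 = 1.156 ft.
V = (1.486/n) R^(2/3) √S = (1.486/0.014) × 1.156^(2/3) × √0.002 = 5.228 ft/s. Hydraulic depth D_h = A/T = 8.743/5.703 = 1.533 ft.
Froude number Fr = V/√(g·D_h) = 5.228/√(32.2×1.533) = 0.744, which is less than 1, so the flow is subcritical.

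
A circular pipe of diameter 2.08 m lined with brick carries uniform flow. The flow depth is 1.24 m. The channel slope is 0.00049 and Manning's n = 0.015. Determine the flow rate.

For a circular section of diameter D = 2.08 m at depth y = 1.24 m, the central angle is θ = 2 arccos(1 − 2y/D) = 3.529 rad. Then A = (D²/8)(θ − sin θ) = 2.112 m² and P = Dθ/2 = 3.67 m.
Hydraulic radius R = A/P = 2.112/3.67 = 0.5756 m.
Manning's equation: Q = (1/n) A R^(2/3) S^(1/2) = (1/0.015) × 2.112 × 0.5756^(2/3) × 0.00049^(1/2) = 2.16 m³/s.

Q = 2.16 m³/s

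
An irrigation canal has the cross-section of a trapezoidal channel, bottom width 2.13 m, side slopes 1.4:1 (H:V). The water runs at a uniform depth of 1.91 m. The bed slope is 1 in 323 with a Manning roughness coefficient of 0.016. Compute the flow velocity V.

V = 3.6 m/s

With bottom width b = 2.13 m and side slope z = 1.4: A = (b + zy)y = (2.13 + 1.4×1.91)×1.91 = 9.176 m²; P = b + 2y√(1+z²) = 2.13 + 2×1.91×1.72 = 8.702 m.
Hydraulic radius R = A/P = 9.176/8.702 = 1.054 m.
From Manning's equation, V = (1/n) R^(2/3) S^(1/2) = (1/0.016) × 1.054^(2/3) × 0.003096^(1/2) = 3.6 m/s.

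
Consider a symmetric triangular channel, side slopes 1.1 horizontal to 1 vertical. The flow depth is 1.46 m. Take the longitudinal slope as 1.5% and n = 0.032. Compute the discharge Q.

Q = 5.95 m³/s

For a triangular section with side slope z = 1.1: A = zy² = 1.1×1.46² = 2.345 m²; P = 2y√(1+z²) = 2×1.46×1.487 = 4.341 m.
Hydraulic radius R = A/P = 2.345/4.341 = 0.5402 m.
Manning's equation: Q = (1/n) A R^(2/3) S^(1/2) = (1/0.032) × 2.345 × 0.5402^(2/3) × 0.015^(1/2) = 5.95 m³/s.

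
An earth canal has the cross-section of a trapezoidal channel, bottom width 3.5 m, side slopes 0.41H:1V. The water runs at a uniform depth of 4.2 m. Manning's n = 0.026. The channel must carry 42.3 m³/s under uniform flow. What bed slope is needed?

With bottom width b = 3.5 m and side slope z = 0.41: A = (b + zy)y = (3.5 + 0.41×4.2)×4.2 = 21.93 m²; P = b + 2y√(1+z²) = 3.5 + 2×4.2×1.081 = 12.58 m.
Hydraulic radius R = A/P = 21.93/12.58 = 1.744 m.
From Manning's equation, S = [nQ / (1 A R^(2/3))]² = [0.026 × 42.3 / (1 × 21.93 × 1.744^(2/3))]² = 0.0012.

S = 0.0012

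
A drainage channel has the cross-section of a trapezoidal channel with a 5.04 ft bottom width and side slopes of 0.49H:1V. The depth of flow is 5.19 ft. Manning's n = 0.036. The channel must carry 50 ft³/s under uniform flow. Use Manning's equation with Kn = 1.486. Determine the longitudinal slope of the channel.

With bottom width b = 5.04 ft and side slope z = 0.49: A = (b + zy)y = (5.04 + 0.49×5.19)×5.19 = 39.36 ft²; P = b + 2y√(1+z²) = 5.04 + 2×5.19×1.114 = 16.6 ft.
Hydraulic radius R = A/P = 39.36/16.6 = 2.371 ft.
From Manning's equation, S = [nQ / (1.486 A R^(2/3))]² = [0.036 × 50 / (1.486 × 39.36 × 2.371^(2/3))]² = 0.0003.

S = 0.0003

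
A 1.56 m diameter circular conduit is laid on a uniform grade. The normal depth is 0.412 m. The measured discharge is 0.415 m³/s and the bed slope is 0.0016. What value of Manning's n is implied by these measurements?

For a circular section of diameter D = 1.56 m at depth y = 0.412 m, the central angle is θ = 2 arccos(1 − 2y/D) = 2.159 rad. Then A = (D²/8)(θ − sin θ) = 0.4037 m² and P = Dθ/2 = 1.684 m.
Hydraulic radius R = A/P = 0.4037/1.684 = 0.2397 m.
Rearranging Manning's equation: n = (1/Q) A R^(2/3) S^(1/2) = (1/0.415) × 0.4037 × 0.2397^(2/3) × √0.0016 = 0.015.

n = 0.015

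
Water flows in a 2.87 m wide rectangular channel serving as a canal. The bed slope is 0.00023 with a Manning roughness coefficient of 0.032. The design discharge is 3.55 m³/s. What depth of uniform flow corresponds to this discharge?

y_n = 2.72 m

Manning's equation rearranged: A R^(2/3) = nQ / (1·√S) = 0.032 × 3.55 / (√0.00023) = 7.491.
Try y = 2.24 m: A R^(2/3) = 5.88 — short.
Try y = 3.29 m: A R^(2/3) = 9.437 — over.
Try y = 2.72 m: A R^(2/3) = 7.488 — matches.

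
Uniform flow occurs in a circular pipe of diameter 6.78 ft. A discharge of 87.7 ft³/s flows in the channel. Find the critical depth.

y_c = 2.42 ft

At critical depth, Q² T / (g A³) = 1, i.e. A³/T = Q²/g = 87.7²/32.2 = 238.9.
Trying y = 2.16 ft: A³/T = 153.5 — low.
Trying y = 3 ft: A³/T = 543.7 — high.
Trying y = 2.42 ft: A³/T = 238.2 — ≈ 238.9.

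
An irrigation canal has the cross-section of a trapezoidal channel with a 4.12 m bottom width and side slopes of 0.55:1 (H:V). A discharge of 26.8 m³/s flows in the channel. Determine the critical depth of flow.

y_c = 1.52 m

At critical depth, Q² T / (g A³) = 1, i.e. A³/T = Q²/g = 26.8²/9.81 = 73.22.
At y = 1.68 m: A³/T = 102 — high.
At y = 1.52 m: A³/T = 73.81 — close enough.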